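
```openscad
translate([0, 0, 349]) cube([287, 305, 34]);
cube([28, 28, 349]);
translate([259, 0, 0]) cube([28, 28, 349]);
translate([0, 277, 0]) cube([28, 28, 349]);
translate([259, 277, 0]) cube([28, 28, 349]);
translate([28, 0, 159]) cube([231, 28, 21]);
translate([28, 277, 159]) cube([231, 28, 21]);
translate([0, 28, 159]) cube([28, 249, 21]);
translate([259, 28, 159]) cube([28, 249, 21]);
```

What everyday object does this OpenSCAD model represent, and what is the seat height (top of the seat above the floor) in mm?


A stool. The seat height is 383 mm.

A 287×305×34 slab at z = 349 on four corner posts — a stool. The seat top is 349 + 34 = 383 mm.


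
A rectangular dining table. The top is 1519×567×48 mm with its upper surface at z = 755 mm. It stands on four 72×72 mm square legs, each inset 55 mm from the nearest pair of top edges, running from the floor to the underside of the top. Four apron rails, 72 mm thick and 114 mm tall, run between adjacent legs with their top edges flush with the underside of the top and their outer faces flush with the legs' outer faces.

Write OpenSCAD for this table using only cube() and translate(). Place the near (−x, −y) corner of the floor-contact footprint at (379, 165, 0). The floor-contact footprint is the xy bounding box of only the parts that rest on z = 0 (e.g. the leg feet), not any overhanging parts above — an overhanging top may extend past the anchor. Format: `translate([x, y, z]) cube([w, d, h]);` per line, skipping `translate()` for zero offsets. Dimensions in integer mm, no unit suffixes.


// leg_h = 755 - 48 = 707
// apron z = 707 - 114 = 593
translate([324, 110, 707]) cube([1519, 567, 48]);
translate([379, 165, 0]) cube([72, 72, 707]);
translate([1716, 165, 0]) cube([72, 72, 707]);
translate([379, 550, 0]) cube([72, 72, 707]);
translate([1716, 550, 0]) cube([72, 72, 707]);
translate([451, 165, 593]) cube([1265, 72, 114]);
translate([451, 550, 593]) cube([1265, 72, 114]);
translate([379, 237, 593]) cube([72, 313, 114]);
translate([1716, 237, 593]) cube([72, 313, 114]);


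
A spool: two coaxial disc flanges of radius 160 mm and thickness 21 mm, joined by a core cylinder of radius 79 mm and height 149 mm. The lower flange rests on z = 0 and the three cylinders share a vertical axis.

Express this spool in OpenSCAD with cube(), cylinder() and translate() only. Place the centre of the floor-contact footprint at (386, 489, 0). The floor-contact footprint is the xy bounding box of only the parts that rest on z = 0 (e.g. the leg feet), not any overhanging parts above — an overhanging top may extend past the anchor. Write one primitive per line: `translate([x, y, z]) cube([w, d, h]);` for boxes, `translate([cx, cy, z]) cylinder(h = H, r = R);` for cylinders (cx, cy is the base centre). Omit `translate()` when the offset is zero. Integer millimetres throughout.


translate([386, 489, 0]) cylinder(h = 21, r = 160);
translate([386, 489, 21]) cylinder(h = 149, r = 79);
translate([386, 489, 170]) cylinder(h = 21, r = 160);


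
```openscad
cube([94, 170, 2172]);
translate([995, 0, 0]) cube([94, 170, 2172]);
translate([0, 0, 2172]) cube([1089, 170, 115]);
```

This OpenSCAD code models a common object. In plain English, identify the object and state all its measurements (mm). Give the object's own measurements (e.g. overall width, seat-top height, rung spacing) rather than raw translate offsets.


A door frame. The clear opening is 901 mm wide and 2172 mm high. Two 94 mm wide jambs, 170 mm deep, stand either side of the opening from the floor to the top of the opening. A 115 mm thick head sits across the top of both jambs, spanning the full outside width of the frame.


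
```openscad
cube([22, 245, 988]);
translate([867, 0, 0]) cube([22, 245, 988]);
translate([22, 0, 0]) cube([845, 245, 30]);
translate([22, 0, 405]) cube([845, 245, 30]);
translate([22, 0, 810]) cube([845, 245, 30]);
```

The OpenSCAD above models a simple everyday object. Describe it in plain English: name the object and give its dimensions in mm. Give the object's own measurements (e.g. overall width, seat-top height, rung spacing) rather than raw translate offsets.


An open bookshelf. Two side panels, each 22 mm thick, 245 mm deep and 988 mm tall, stand 889 mm apart (outside-to-outside). Between them sit 3 shelves, each 30 mm thick and 245 mm deep, spanning the full gap between the sides. The bottom shelf rests on the floor (its underside at z = 0) and the clear gap between one shelf's top and the next shelf's underside is 375 mm.


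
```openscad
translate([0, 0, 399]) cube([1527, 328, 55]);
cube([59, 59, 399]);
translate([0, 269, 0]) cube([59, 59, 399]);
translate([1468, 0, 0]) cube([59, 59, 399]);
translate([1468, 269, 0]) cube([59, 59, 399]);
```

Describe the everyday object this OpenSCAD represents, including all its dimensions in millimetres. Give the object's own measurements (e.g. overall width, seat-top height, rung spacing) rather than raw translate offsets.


A bench: a 1527×328 mm seat slab, 55 mm thick, top at z = 454 mm, on four 59×59 mm square legs flush with the seat corners and standing on z = 0.


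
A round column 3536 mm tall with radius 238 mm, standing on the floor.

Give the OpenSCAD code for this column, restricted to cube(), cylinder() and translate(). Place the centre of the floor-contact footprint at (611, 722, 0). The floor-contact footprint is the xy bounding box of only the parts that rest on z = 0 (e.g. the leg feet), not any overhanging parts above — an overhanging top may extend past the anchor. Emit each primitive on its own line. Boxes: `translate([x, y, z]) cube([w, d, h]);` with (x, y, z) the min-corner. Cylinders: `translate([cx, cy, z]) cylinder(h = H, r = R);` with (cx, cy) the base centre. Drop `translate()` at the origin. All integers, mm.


translate([611, 722, 0]) cylinder(h = 3536, r = 238);


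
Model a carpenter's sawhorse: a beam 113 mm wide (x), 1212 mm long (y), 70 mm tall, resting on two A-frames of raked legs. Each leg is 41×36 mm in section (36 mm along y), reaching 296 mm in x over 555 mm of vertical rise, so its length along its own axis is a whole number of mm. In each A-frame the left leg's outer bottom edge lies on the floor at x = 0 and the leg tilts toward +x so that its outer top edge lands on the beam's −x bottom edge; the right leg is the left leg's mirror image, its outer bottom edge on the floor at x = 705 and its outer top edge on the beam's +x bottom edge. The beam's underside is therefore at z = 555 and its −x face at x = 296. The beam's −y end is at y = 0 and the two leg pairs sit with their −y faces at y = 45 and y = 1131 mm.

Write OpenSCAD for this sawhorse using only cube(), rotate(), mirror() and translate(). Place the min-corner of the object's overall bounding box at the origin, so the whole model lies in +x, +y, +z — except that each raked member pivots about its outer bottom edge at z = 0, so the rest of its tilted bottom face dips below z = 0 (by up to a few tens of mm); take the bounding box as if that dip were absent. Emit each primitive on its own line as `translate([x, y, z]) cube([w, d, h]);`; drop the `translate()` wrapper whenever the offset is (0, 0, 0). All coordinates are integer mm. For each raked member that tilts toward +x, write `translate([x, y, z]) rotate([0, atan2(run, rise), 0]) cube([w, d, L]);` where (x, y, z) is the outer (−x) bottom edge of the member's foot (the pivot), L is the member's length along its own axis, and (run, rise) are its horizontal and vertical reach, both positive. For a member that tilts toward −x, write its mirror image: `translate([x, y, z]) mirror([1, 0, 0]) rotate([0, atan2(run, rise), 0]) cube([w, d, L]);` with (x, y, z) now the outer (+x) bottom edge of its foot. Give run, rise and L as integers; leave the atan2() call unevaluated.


// leg length = √(296² + 555²) = 629
// right-leg outer foot x = 2·296 + 113 = 705
// beam min-corner = (296, 0, 555)
translate([296, 0, 555]) cube([113, 1212, 70]);
translate([0, 45, 0]) rotate([0, atan2(296, 555), 0]) cube([41, 36, 629]);
translate([705, 45, 0]) mirror([1, 0, 0]) rotate([0, atan2(296, 555), 0]) cube([41, 36, 629]);
translate([0, 1131, 0]) rotate([0, atan2(296, 555), 0]) cube([41, 36, 629]);
translate([705, 1131, 0]) mirror([1, 0, 0]) rotate([0, atan2(296, 555), 0]) cube([41, 36, 629]);


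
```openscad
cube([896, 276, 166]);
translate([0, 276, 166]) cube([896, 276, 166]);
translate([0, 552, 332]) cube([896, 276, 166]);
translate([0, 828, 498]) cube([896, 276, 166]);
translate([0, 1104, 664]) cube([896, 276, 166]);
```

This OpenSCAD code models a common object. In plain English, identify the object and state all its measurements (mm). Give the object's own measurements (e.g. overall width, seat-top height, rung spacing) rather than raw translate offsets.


A straight staircase of 5 solid steps. Each step is 896 mm wide (x), 276 mm deep (y, the going) and 166 mm tall (the rise). The first step rests on the floor; each subsequent step sits one going further in +y and one rise higher in +z, directly behind and above the previous step with no overlap.


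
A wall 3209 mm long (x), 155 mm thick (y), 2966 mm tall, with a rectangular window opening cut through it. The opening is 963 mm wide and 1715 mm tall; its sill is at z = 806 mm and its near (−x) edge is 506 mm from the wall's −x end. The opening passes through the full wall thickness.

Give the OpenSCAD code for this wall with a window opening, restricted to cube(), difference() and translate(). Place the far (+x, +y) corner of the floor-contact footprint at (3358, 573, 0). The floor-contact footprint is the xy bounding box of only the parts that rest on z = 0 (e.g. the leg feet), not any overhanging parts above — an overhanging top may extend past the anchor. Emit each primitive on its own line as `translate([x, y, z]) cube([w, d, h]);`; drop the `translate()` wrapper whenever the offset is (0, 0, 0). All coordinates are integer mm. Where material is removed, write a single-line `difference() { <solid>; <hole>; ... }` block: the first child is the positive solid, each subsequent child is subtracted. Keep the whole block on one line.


difference() { translate([149, 418, 0]) cube([3209, 155, 2966]); translate([655, 418, 806]) cube([963, 155, 1715]); }


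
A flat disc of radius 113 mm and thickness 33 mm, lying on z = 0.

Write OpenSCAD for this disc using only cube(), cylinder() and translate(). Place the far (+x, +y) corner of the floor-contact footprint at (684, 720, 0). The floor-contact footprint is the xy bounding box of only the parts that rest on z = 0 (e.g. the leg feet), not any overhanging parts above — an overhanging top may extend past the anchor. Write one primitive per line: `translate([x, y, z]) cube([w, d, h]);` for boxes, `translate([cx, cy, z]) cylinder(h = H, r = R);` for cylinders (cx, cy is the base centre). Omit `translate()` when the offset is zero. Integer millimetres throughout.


translate([571, 607, 0]) cylinder(h = 33, r = 113);


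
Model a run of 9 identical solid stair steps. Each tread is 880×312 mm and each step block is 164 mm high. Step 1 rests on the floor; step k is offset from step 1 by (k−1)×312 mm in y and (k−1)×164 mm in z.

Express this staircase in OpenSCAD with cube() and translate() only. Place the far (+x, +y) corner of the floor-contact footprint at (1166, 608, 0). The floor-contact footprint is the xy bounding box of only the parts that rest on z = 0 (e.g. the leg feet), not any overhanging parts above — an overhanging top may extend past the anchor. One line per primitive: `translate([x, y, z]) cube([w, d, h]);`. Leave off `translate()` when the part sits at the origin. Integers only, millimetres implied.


translate([286, 296, 0]) cube([880, 312, 164]);
translate([286, 608, 164]) cube([880, 312, 164]);
translate([286, 920, 328]) cube([880, 312, 164]);
translate([286, 1232, 492]) cube([880, 312, 164]);
translate([286, 1544, 656]) cube([880, 312, 164]);
translate([286, 1856, 820]) cube([880, 312, 164]);
translate([286, 2168, 984]) cube([880, 312, 164]);
translate([286, 2480, 1148]) cube([880, 312, 164]);
translate([286, 2792, 1312]) cube([880, 312, 164]);


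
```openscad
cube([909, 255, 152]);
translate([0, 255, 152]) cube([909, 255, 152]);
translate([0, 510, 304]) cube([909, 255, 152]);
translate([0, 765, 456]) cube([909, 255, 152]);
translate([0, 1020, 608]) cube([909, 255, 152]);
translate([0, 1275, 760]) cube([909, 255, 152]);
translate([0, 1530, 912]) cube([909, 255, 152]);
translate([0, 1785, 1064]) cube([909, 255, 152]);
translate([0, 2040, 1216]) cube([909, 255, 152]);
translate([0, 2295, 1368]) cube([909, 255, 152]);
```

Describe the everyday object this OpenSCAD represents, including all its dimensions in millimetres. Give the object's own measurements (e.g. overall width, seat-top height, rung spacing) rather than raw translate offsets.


A straight staircase of 10 solid steps. Each step is 909 mm wide (x), 255 mm deep (y, the going) and 152 mm tall (the rise). The first step rests on the floor; each subsequent step sits one going further in +y and one rise higher in +z, directly behind and above the previous step with no overlap.


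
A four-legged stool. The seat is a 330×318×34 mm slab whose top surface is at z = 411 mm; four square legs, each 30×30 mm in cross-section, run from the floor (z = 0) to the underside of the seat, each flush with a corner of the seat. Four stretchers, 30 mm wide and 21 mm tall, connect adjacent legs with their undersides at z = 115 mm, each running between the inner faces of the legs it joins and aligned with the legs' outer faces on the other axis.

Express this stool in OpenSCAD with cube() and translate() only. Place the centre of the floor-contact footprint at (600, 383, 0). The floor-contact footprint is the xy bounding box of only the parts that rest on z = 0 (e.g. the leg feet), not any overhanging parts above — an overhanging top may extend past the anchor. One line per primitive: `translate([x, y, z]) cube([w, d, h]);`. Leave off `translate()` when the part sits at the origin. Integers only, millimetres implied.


translate([435, 224, 377]) cube([330, 318, 34]);
translate([435, 224, 0]) cube([30, 30, 377]);
translate([735, 224, 0]) cube([30, 30, 377]);
translate([435, 512, 0]) cube([30, 30, 377]);
translate([735, 512, 0]) cube([30, 30, 377]);
translate([465, 224, 115]) cube([270, 30, 21]);
translate([465, 512, 115]) cube([270, 30, 21]);
translate([435, 254, 115]) cube([30, 258, 21]);
translate([735, 254, 115]) cube([30, 258, 21]);


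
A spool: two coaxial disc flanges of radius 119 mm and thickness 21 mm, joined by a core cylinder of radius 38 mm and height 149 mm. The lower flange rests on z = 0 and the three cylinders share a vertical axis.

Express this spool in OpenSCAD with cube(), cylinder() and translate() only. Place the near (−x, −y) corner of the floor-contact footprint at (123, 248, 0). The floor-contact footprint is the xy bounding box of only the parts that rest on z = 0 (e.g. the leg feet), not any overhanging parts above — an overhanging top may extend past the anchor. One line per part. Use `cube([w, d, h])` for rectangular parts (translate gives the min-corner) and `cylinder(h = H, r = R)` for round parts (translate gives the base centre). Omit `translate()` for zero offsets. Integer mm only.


translate([242, 367, 0]) cylinder(h = 21, r = 119);
translate([242, 367, 21]) cylinder(h = 149, r = 38);
translate([242, 367, 170]) cylinder(h = 21, r = 119);


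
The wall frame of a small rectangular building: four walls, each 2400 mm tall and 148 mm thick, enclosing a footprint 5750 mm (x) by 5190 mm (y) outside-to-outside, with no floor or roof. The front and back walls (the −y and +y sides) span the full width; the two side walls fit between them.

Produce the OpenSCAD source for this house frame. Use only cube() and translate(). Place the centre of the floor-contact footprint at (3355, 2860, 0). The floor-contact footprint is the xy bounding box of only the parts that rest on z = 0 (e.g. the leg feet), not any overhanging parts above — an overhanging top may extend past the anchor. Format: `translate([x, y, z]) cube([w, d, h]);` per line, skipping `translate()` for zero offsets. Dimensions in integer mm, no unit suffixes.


translate([480, 265, 0]) cube([5750, 148, 2400]);
translate([480, 5307, 0]) cube([5750, 148, 2400]);
translate([480, 413, 0]) cube([148, 4894, 2400]);
translate([6082, 413, 0]) cube([148, 4894, 2400]);


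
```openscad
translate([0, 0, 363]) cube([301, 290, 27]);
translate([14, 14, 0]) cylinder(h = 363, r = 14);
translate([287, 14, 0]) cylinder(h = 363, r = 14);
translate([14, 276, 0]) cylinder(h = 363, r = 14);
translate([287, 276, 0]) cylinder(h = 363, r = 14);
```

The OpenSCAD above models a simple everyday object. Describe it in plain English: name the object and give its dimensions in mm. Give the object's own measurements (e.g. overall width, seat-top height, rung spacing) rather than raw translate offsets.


A four-legged stool. The seat is a 301×290×27 mm slab whose top surface is at z = 390 mm; four round legs, each 28 mm in diameter, run from the floor (z = 0) to the underside of the seat, each leg's axis is inset half a diameter from the nearest pair of seat edges (so the leg's bounding box is flush with the corner).


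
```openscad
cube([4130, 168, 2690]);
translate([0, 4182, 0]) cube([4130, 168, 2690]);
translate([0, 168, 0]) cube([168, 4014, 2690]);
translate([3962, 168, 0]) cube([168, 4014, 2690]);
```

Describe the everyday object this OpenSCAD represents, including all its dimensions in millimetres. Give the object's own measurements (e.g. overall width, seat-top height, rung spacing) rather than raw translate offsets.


The wall frame of a small rectangular building: four walls, each 2690 mm tall and 168 mm thick, enclosing a footprint 4130 mm (x) by 4350 mm (y) outside-to-outside, with no floor or roof. The front and back walls (the −y and +y sides) span the full width; the two side walls fit between them.


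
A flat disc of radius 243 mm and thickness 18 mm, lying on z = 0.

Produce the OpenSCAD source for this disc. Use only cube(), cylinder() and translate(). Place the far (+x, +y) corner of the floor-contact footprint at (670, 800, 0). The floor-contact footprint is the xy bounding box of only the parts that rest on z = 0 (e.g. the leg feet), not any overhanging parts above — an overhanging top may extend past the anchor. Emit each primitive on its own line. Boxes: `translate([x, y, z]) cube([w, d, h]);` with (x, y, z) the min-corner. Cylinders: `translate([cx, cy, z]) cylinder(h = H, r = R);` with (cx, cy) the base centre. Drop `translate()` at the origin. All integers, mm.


translate([427, 557, 0]) cylinder(h = 18, r = 243);


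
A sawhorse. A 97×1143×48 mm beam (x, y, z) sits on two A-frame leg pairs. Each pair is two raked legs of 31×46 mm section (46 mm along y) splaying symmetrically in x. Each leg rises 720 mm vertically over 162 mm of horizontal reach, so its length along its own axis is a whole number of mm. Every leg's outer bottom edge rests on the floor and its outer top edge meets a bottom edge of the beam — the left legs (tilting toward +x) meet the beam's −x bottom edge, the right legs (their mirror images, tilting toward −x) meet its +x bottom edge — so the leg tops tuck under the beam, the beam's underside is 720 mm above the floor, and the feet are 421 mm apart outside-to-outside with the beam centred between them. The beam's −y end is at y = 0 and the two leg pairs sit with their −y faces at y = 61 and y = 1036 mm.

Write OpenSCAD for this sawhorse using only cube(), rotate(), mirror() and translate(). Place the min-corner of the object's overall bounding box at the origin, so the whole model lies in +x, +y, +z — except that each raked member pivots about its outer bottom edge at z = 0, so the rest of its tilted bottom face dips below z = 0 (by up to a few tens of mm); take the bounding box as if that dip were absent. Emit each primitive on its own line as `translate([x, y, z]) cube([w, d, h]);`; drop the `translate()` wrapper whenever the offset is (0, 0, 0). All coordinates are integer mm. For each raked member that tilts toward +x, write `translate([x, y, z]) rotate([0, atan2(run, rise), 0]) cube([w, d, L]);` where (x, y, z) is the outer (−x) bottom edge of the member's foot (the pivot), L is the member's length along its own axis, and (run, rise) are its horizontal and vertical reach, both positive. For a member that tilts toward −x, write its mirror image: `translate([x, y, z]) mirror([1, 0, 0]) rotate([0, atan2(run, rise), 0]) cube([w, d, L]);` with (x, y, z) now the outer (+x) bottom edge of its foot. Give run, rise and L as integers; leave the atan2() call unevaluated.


translate([162, 0, 720]) cube([97, 1143, 48]);
translate([0, 61, 0]) rotate([0, atan2(162, 720), 0]) cube([31, 46, 738]);
translate([421, 61, 0]) mirror([1, 0, 0]) rotate([0, atan2(162, 720), 0]) cube([31, 46, 738]);
translate([0, 1036, 0]) rotate([0, atan2(162, 720), 0]) cube([31, 46, 738]);
translate([421, 1036, 0]) mirror([1, 0, 0]) rotate([0, atan2(162, 720), 0]) cube([31, 46, 738]);


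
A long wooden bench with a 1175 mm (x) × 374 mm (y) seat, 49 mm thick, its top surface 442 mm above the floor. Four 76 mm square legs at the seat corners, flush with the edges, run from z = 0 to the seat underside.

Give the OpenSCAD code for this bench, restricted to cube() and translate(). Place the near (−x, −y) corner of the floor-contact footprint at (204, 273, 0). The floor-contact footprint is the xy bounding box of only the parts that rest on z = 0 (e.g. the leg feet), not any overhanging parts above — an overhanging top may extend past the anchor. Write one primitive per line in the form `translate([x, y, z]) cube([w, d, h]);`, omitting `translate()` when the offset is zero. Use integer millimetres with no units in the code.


// leg_h = 442 − 49 = 393
translate([204, 273, 393]) cube([1175, 374, 49]);
translate([204, 273, 0]) cube([76, 76, 393]);
translate([204, 571, 0]) cube([76, 76, 393]);
translate([1303, 273, 0]) cube([76, 76, 393]);
translate([1303, 571, 0]) cube([76, 76, 393]);


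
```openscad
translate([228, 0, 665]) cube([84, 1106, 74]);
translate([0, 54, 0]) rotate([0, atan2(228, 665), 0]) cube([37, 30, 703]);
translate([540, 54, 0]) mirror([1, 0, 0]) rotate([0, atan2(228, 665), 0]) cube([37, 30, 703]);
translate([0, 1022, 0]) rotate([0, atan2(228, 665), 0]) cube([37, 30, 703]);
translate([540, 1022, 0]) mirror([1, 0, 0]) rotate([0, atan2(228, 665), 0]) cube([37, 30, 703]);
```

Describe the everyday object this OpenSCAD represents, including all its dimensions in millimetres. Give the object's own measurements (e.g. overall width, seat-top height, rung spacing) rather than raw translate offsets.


A sawhorse. A 84×1106×74 mm beam (x, y, z) sits on two A-frame leg pairs. Each pair is two raked legs of 37×30 mm section (30 mm along y) splaying symmetrically in x. Each leg rises 665 mm vertically over 228 mm of horizontal reach and is 703 mm long along its own axis. Every leg's outer bottom edge rests on the floor and its outer top edge meets a bottom edge of the beam — the left legs (tilting toward +x) meet the beam's −x bottom edge, the right legs (their mirror images, tilting toward −x) meet its +x bottom edge — so the leg tops tuck under the beam, the beam's underside is 665 mm above the floor, and the feet are 540 mm apart outside-to-outside with the beam centred between them. The two leg pairs are set in 54 mm from either end of the beam.


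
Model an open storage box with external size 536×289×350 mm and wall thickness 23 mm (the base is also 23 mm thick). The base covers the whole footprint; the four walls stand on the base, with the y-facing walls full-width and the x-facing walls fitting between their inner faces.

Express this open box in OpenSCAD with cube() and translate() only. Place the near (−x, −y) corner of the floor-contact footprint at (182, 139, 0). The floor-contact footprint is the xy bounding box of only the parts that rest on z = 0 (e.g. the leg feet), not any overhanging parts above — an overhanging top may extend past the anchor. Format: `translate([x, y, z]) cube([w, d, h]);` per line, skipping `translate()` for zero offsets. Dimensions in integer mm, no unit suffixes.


translate([182, 139, 0]) cube([536, 289, 23]);
translate([182, 139, 23]) cube([536, 23, 327]);
translate([182, 405, 23]) cube([536, 23, 327]);
translate([182, 162, 23]) cube([23, 243, 327]);
translate([695, 162, 23]) cube([23, 243, 327]);


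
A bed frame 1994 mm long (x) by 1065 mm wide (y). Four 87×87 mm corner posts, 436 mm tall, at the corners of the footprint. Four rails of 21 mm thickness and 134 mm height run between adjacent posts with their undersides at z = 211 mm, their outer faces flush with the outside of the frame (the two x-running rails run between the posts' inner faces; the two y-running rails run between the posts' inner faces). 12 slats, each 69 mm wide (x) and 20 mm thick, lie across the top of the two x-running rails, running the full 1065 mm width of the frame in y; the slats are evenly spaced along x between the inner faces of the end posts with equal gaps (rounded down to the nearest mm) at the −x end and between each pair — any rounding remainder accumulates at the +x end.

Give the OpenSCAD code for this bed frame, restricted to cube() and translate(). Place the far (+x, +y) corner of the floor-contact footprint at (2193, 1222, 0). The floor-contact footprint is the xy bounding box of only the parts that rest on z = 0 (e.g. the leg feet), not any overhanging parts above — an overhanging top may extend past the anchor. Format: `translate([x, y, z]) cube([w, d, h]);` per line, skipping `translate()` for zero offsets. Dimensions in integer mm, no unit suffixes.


translate([199, 157, 0]) cube([87, 87, 436]);
translate([199, 1135, 0]) cube([87, 87, 436]);
translate([2106, 157, 0]) cube([87, 87, 436]);
translate([2106, 1135, 0]) cube([87, 87, 436]);
translate([286, 157, 211]) cube([1820, 21, 134]);
translate([286, 1201, 211]) cube([1820, 21, 134]);
translate([199, 244, 211]) cube([21, 891, 134]);
translate([2172, 244, 211]) cube([21, 891, 134]);
translate([362, 157, 345]) cube([69, 1065, 20]);
translate([507, 157, 345]) cube([69, 1065, 20]);
translate([652, 157, 345]) cube([69, 1065, 20]);
translate([797, 157, 345]) cube([69, 1065, 20]);
translate([942, 157, 345]) cube([69, 1065, 20]);
translate([1087, 157, 345]) cube([69, 1065, 20]);
translate([1232, 157, 345]) cube([69, 1065, 20]);
translate([1377, 157, 345]) cube([69, 1065, 20]);
translate([1522, 157, 345]) cube([69, 1065, 20]);
translate([1667, 157, 345]) cube([69, 1065, 20]);
translate([1812, 157, 345]) cube([69, 1065, 20]);
translate([1957, 157, 345]) cube([69, 1065, 20]);


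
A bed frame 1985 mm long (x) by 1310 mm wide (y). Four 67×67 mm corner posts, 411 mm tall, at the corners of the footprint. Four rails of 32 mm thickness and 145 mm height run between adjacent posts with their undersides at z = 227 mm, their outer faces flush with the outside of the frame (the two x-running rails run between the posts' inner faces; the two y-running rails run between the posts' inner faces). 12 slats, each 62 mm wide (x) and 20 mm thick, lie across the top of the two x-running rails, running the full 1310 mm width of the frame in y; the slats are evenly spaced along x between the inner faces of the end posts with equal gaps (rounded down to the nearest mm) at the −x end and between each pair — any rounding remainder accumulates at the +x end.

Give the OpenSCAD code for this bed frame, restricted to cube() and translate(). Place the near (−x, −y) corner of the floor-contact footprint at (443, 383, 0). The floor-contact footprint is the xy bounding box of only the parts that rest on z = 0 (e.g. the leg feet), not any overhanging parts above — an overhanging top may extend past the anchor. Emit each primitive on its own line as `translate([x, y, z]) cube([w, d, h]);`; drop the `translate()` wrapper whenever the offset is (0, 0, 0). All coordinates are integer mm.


translate([443, 383, 0]) cube([67, 67, 411]);
translate([443, 1626, 0]) cube([67, 67, 411]);
translate([2361, 383, 0]) cube([67, 67, 411]);
translate([2361, 1626, 0]) cube([67, 67, 411]);
translate([510, 383, 227]) cube([1851, 32, 145]);
translate([510, 1661, 227]) cube([1851, 32, 145]);
translate([443, 450, 227]) cube([32, 1176, 145]);
translate([2396, 450, 227]) cube([32, 1176, 145]);
translate([595, 383, 372]) cube([62, 1310, 20]);
translate([742, 383, 372]) cube([62, 1310, 20]);
translate([889, 383, 372]) cube([62, 1310, 20]);
translate([1036, 383, 372]) cube([62, 1310, 20]);
translate([1183, 383, 372]) cube([62, 1310, 20]);
translate([1330, 383, 372]) cube([62, 1310, 20]);
translate([1477, 383, 372]) cube([62, 1310, 20]);
translate([1624, 383, 372]) cube([62, 1310, 20]);
translate([1771, 383, 372]) cube([62, 1310, 20]);
translate([1918, 383, 372]) cube([62, 1310, 20]);
translate([2065, 383, 372]) cube([62, 1310, 20]);
translate([2212, 383, 372]) cube([62, 1310, 20]);


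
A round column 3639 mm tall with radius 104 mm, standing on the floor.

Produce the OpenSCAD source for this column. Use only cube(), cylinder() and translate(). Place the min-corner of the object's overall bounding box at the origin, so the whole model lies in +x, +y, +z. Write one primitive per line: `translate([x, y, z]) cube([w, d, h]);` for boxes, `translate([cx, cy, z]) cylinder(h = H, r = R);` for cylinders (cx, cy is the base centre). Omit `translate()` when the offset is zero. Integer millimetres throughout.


translate([104, 104, 0]) cylinder(h = 3639, r = 104);


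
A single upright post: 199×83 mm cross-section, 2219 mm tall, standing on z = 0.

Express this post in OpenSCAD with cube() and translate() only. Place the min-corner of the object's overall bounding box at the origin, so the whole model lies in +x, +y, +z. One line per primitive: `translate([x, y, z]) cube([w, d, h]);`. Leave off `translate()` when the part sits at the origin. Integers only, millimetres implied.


cube([199, 83, 2219]);


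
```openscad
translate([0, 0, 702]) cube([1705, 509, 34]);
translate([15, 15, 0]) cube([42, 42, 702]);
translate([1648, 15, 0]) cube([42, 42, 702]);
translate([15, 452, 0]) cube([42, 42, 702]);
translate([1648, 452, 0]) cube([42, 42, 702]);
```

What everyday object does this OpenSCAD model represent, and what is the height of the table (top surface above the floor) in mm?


A table. The table height is 736 mm.

A 1705×509×34 slab sits at z = 702 on four 42 mm square posts — a table. The top surface is at 702 + 34 = 736 mm.


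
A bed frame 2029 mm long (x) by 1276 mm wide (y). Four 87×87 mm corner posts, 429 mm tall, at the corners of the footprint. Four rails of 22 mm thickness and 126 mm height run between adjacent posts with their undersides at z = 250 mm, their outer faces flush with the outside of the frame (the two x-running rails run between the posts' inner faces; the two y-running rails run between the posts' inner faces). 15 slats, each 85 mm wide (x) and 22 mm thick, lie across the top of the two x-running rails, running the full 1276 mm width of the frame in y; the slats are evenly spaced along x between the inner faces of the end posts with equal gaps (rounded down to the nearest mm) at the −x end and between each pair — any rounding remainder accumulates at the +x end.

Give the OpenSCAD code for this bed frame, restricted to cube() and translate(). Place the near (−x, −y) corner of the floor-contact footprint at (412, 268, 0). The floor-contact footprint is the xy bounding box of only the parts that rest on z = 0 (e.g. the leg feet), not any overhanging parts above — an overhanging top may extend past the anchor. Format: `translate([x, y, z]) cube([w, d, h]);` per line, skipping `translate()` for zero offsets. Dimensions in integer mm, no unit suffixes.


translate([412, 268, 0]) cube([87, 87, 429]);
translate([412, 1457, 0]) cube([87, 87, 429]);
translate([2354, 268, 0]) cube([87, 87, 429]);
translate([2354, 1457, 0]) cube([87, 87, 429]);
translate([499, 268, 250]) cube([1855, 22, 126]);
translate([499, 1522, 250]) cube([1855, 22, 126]);
translate([412, 355, 250]) cube([22, 1102, 126]);
translate([2419, 355, 250]) cube([22, 1102, 126]);
translate([535, 268, 376]) cube([85, 1276, 22]);
translate([656, 268, 376]) cube([85, 1276, 22]);
translate([777, 268, 376]) cube([85, 1276, 22]);
translate([898, 268, 376]) cube([85, 1276, 22]);
translate([1019, 268, 376]) cube([85, 1276, 22]);
translate([1140, 268, 376]) cube([85, 1276, 22]);
translate([1261, 268, 376]) cube([85, 1276, 22]);
translate([1382, 268, 376]) cube([85, 1276, 22]);
translate([1503, 268, 376]) cube([85, 1276, 22]);
translate([1624, 268, 376]) cube([85, 1276, 22]);
translate([1745, 268, 376]) cube([85, 1276, 22]);
translate([1866, 268, 376]) cube([85, 1276, 22]);
translate([1987, 268, 376]) cube([85, 1276, 22]);
translate([2108, 268, 376]) cube([85, 1276, 22]);
translate([2229, 268, 376]) cube([85, 1276, 22]);


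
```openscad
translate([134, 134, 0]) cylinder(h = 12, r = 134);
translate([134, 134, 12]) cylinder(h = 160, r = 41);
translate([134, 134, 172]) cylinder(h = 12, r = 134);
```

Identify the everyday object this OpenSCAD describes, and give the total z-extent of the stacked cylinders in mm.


A spool. The overall height is 184 mm.

Three coaxial cylinders, large–small–large — a spool. Two 12 mm flanges and a 160 mm core give 12 + 160 + 12 = 184 mm.


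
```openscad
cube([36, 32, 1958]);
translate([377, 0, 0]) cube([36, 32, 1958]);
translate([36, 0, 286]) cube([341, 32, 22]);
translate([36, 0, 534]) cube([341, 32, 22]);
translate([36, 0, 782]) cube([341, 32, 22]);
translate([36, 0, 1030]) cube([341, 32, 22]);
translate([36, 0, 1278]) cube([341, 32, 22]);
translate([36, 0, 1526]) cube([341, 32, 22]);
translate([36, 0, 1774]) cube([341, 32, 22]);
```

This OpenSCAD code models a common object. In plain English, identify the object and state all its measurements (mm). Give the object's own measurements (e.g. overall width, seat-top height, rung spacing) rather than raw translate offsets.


A straight ladder. Two 36×32 mm vertical rails, 1958 mm tall, stand 413 mm apart (outside-to-outside) with their front faces coplanar on the −y side. 7 rungs, each 32 mm deep and 22 mm tall, span between the inner faces of the rails, front faces flush with the rails. The lowest rung's underside is at z = 286 mm and rungs are spaced 248 mm apart (underside to underside).


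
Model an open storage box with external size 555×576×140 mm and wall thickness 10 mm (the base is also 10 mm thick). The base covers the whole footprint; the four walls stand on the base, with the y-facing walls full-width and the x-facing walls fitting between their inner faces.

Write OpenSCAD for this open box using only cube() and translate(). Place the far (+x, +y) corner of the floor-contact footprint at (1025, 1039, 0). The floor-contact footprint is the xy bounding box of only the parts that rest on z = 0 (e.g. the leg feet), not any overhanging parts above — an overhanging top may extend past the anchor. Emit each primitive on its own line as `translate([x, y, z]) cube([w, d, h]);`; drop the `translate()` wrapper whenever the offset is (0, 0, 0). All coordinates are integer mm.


translate([470, 463, 0]) cube([555, 576, 10]);
translate([470, 463, 10]) cube([555, 10, 130]);
translate([470, 1029, 10]) cube([555, 10, 130]);
translate([470, 473, 10]) cube([10, 556, 130]);
translate([1015, 473, 10]) cube([10, 556, 130]);


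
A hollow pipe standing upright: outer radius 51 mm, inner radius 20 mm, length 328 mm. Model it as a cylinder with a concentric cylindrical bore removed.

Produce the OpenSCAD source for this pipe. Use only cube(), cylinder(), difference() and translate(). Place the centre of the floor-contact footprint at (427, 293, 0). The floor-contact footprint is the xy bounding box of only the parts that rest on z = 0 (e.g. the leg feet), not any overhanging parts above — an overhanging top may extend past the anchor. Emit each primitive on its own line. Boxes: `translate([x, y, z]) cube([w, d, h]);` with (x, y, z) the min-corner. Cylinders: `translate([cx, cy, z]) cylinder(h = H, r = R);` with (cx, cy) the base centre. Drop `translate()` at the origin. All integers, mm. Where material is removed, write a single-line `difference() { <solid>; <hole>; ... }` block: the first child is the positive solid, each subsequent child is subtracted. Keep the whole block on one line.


difference() { translate([427, 293, 0]) cylinder(h = 328, r = 51); translate([427, 293, 0]) cylinder(h = 328, r = 20); }


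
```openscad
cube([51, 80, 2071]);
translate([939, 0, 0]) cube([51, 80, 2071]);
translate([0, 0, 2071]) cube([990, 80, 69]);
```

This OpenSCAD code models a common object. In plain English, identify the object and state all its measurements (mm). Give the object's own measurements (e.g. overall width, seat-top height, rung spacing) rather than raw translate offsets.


A door frame. The clear opening is 888 mm wide and 2071 mm high. Two 51 mm wide jambs, 80 mm deep, stand either side of the opening from the floor to the top of the opening. A 69 mm thick head sits across the top of both jambs, spanning the full outside width of the frame.


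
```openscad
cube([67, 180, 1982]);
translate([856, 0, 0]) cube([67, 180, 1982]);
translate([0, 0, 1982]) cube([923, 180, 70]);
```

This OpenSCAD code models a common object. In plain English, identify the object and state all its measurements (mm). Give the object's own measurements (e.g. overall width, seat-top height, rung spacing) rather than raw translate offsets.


A door frame. The clear opening is 789 mm wide and 1982 mm high. Two 67 mm wide jambs, 180 mm deep, stand either side of the opening from the floor to the top of the opening. A 70 mm thick head sits across the top of both jambs, spanning the full outside width of the frame.


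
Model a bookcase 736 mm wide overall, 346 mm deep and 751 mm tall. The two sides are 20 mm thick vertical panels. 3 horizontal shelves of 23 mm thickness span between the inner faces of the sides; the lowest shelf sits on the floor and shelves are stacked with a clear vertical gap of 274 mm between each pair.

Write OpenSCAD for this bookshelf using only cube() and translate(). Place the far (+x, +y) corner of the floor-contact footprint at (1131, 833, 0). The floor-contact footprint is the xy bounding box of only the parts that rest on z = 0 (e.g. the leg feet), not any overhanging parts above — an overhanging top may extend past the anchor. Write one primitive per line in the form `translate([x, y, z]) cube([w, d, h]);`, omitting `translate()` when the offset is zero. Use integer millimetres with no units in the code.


translate([395, 487, 0]) cube([20, 346, 751]);
translate([1111, 487, 0]) cube([20, 346, 751]);
translate([415, 487, 0]) cube([696, 346, 23]);
translate([415, 487, 297]) cube([696, 346, 23]);
translate([415, 487, 594]) cube([696, 346, 23]);


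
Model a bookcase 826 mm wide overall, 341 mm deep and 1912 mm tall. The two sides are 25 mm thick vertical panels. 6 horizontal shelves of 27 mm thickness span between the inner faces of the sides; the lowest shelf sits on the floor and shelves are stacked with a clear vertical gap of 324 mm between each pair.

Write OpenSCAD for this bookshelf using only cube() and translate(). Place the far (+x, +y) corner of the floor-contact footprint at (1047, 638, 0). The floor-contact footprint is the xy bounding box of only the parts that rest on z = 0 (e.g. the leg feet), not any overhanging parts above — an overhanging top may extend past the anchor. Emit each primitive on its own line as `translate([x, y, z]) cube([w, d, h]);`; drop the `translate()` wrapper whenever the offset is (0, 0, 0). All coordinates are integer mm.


translate([221, 297, 0]) cube([25, 341, 1912]);
translate([1022, 297, 0]) cube([25, 341, 1912]);
translate([246, 297, 0]) cube([776, 341, 27]);
translate([246, 297, 351]) cube([776, 341, 27]);
translate([246, 297, 702]) cube([776, 341, 27]);
translate([246, 297, 1053]) cube([776, 341, 27]);
translate([246, 297, 1404]) cube([776, 341, 27]);
translate([246, 297, 1755]) cube([776, 341, 27]);
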